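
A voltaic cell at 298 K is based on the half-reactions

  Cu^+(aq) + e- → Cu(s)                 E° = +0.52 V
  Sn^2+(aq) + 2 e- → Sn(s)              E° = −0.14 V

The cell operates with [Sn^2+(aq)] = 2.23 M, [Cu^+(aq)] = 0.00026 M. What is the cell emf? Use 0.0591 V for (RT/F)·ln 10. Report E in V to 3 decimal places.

+0.438 V

The Cu⁺/Cu couple has the more positive E°, so it is the cathode; Sn²⁺/Sn is the anode.
E°cell = E°cat − E°an = +0.52 − (−0.14) = +0.66 V; n = 2.
Balancing gives 2 Cu^+(aq) + Sn(s) → 2 Cu(s) + Sn^2+(aq); hence Q = [Sn^2+(aq)] / [Cu^+(aq)]^2 = 3.3×10^7 (log Q = 7.518).
Applying E = E° − (RT ln10/nF)·log Q gives +0.66 − (0.0591/2)(7.518) = +0.438 V.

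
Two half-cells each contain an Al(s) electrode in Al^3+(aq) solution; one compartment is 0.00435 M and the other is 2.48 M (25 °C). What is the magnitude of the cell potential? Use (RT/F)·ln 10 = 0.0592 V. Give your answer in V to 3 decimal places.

For a concentration cell E°cell = 0, since both electrodes use the same couple.
The compartment with the higher Al^3+(aq) concentration (2.48 M) acts as the cathode; ions are reduced there and produced at the dilute (0.00435 M) anode.
With n = 3, Ecell = −(0.0592/3)·log([dilute]/[conc]) = −(0.0592/3)·log(0.00435/2.48) = +0.054 V.

0.054 V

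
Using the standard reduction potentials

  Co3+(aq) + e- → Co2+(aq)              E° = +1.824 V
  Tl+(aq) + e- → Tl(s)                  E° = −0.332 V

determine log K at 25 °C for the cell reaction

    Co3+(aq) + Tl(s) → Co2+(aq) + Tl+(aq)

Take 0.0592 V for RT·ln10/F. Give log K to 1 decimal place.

The Co³⁺/Co²⁺ couple is reduced (cathode); E°cell = +1.824 − (−0.332) = +2.156 V with n = 1.
At equilibrium E = 0, so log K = nE°cell / 0.0592 = (1)(+2.156) / 0.0592 = 36.4.

log K = 36.4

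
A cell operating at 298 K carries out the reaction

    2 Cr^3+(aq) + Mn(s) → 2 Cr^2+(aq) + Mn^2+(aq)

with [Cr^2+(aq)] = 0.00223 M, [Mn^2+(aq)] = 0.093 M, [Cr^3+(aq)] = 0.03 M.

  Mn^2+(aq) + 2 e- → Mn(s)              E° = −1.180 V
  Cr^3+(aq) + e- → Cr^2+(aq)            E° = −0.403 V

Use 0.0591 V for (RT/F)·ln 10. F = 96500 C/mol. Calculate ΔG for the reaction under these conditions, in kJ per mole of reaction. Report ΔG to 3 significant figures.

With Cr³⁺/Cr²⁺ reduced at the cathode, E°cell = −0.403 − (−1.180) = +0.777 V and n = 2.
Here Q = ([Cr^2+(aq)]^2·[Mn^2+(aq)]) / [Cr^3+(aq)]^2 = 0.000514 (log Q = −3.289), giving E = +0.777 − (0.0591/2)·(−3.289) = +0.8742 V.
Finally ΔG = −nFE = −(2)(96500 C/mol)(+0.8742 V) = −169 kJ/mol.

−169 kJ/mol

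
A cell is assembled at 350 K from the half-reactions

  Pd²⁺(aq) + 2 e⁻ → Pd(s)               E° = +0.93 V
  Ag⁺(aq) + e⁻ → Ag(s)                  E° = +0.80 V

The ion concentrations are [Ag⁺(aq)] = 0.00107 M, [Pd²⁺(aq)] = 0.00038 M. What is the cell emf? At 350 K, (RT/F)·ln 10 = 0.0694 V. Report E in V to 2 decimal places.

Pd²⁺/Pd is reduced (cathode, E° = +0.93 V) and Ag⁺/Ag is oxidized (anode).
E°cell = +0.93 − (+0.80) = +0.13 V, with n = 2 electrons transferred.
For the overall reaction Pd²⁺(aq) + 2 Ag(s) → Pd(s) + 2 Ag⁺(aq), Q = [Ag⁺(aq)]^2 / [Pd²⁺(aq)] = 0.00301, giving log Q = −2.521.
E = E° − (0.0694/n)·log Q = +0.13 − (0.0694/2)(−2.521) = +0.22 V.

+0.22 V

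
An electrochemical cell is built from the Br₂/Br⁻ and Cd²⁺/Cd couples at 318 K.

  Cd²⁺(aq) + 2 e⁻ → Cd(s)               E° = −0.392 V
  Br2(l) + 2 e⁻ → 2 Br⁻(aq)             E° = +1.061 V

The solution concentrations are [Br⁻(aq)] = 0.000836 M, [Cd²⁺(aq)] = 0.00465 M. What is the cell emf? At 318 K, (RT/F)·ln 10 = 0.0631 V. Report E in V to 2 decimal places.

Since E°(Br₂/Br⁻) > E°(Cd²⁺/Cd), Br₂/Br⁻ serves as the cathode.
The standard potential is +1.061 − (−0.392) = +1.453 V and the balanced reaction transfers n = 2 electrons.
For the overall reaction Br2(l) + Cd(s) → 2 Br⁻(aq) + Cd²⁺(aq), Q = [Br⁻(aq)]^2·[Cd²⁺(aq)] = 3.25×10^−9, giving log Q = −8.488.
E = E° − (0.0631/n)·log Q = +1.453 − (0.0631/2)(−8.488) = +1.72 V.

+1.72 V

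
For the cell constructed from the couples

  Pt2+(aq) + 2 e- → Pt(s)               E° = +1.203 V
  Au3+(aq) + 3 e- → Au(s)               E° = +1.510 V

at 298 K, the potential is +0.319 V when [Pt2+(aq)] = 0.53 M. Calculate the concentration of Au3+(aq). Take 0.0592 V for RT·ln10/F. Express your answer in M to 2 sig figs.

The Au³⁺/Au couple has the larger reduction potential, so it is the cathode: E°cell = +1.510 − (+1.203) = +0.307 V and n = 6.
Rearranging E = E° − (0.0592/n)·log Q gives log Q = 6(+0.307 − (+0.319))/0.0592 = −1.216.
For 2 Au3+(aq) + 3 Pt(s) → 2 Au(s) + 3 Pt2+(aq), the reaction quotient is Q = [Pt2+(aq)]^3 / [Au3+(aq)]^2.
Isolating [Au3+(aq)] in Q = 10^{−1.216} yields log [Au3+(aq)] = 0.194, i.e. 1.6 M.

1.6 M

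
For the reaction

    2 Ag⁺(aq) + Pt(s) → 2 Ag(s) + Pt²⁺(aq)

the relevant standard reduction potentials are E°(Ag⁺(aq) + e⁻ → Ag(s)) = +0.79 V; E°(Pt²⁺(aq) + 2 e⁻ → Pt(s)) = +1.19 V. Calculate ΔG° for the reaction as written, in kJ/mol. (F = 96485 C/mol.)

+77.2 kJ/mol

In the reaction as written Ag⁺(aq) is reduced, so the Ag⁺/Ag couple is the cathode and Pt²⁺/Pt is the anode.
E°cell = +0.79 − (+1.19) = −0.40 V; balancing electrons gives n = 2.
ΔG° = −nFE°cell = −(2)(96485)(−0.40) J/mol = +77.2 kJ/mol.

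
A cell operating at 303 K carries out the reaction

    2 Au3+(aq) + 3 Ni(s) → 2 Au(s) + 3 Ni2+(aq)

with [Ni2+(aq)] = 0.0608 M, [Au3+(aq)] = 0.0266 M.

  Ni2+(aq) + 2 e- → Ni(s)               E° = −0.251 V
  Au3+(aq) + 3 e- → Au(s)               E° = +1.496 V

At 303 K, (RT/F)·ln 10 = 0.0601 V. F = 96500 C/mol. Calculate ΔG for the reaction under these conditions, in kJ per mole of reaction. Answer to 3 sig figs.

−1010 kJ/mol

With Au³⁺/Au reduced at the cathode, E°cell = +1.496 − (−0.251) = +1.747 V and n = 6.
The reaction quotient is [Ni2+(aq)]^3 / [Au3+(aq)]^2 = 0.318; by Nernst, E = +1.747 − (0.0601/6)(−0.498) = +1.7520 V.
Then ΔG = −nFE = −6 × 96500 × +1.7520 J/mol = −1010 kJ/mol.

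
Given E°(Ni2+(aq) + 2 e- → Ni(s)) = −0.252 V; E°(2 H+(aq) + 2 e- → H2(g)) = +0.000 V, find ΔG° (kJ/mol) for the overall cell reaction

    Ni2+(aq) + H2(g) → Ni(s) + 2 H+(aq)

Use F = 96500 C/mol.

+48.6 kJ/mol

In the reaction as written Ni2+(aq) is reduced, so the Ni²⁺/Ni couple is the cathode and 2H⁺/H₂ is the anode.
E°cell = −0.252 − (+0.000) = −0.252 V; balancing electrons gives n = 2.
ΔG° = −nFE°cell = −(2)(96500)(−0.252) J/mol = +48.6 kJ/mol.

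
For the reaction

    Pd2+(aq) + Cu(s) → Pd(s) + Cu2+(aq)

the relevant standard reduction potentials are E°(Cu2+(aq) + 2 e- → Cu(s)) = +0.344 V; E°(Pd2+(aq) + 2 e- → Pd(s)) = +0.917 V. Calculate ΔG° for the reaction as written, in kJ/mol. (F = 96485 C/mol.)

In the reaction as written Pd2+(aq) is reduced, so the Pd²⁺/Pd couple is the cathode and Cu²⁺/Cu is the anode.
E°cell = +0.917 − (+0.344) = +0.573 V; balancing electrons gives n = 2.
ΔG° = −nFE°cell = −(2)(96485)(+0.573) J/mol = −111 kJ/mol.

−111 kJ/mol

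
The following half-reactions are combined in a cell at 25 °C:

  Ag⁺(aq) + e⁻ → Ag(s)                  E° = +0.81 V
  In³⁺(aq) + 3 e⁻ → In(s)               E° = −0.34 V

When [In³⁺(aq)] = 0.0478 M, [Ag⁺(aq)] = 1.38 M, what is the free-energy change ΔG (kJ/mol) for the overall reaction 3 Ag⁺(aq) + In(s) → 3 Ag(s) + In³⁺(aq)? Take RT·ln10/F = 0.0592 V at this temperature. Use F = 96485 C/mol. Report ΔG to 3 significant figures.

−343 kJ/mol

E°cell = +0.81 − (−0.34) = +1.15 V; the balanced reaction transfers n = 3 electrons.
The reaction quotient is [In³⁺(aq)] / [Ag⁺(aq)]^3 = 0.0182; by Nernst, E = +1.15 − (0.0592/3)(−1.740) = +1.1843 V.
ΔG = −nFE = −(3)(96485)(+1.1843) J/mol = −343 kJ/mol.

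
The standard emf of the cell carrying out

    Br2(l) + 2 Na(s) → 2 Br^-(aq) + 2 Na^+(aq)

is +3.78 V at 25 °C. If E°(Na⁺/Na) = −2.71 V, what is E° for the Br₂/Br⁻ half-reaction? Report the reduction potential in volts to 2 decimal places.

In the reaction as written the Br₂/Br⁻ couple is reduced (cathode) and Na⁺/Na is oxidized (anode), so E°cell = E°(Br₂/Br⁻) − E°(Na⁺/Na).
E°(Br₂/Br⁻) = E°cell + E°(anode) = +3.78 + (−2.71) = +1.07 V.

+1.07 V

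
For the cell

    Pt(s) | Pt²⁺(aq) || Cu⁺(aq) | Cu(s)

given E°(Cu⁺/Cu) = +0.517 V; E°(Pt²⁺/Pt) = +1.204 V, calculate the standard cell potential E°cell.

By convention the left-hand electrode in cell notation is the anode (oxidation) and the right-hand electrode is the cathode (reduction).
E°cell = E°(right) − E°(left) = +0.517 − (+1.204) = −0.687 V.
The negative sign shows that, as written, the cell would require an external voltage to drive the reaction.

−0.687 V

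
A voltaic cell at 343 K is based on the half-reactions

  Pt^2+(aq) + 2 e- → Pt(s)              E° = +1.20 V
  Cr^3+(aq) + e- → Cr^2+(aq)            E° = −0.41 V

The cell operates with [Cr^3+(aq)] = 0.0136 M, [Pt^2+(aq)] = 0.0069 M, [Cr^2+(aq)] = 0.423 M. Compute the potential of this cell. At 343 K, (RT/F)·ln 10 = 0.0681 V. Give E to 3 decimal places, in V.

+1.638 V

The Pt²⁺/Pt couple has the more positive E°, so it is the cathode; Cr³⁺/Cr²⁺ is the anode.
E°cell = E°cat − E°an = +1.20 − (−0.41) = +1.61 V; n = 2.
Balancing gives Pt^2+(aq) + 2 Cr^2+(aq) → Pt(s) + 2 Cr^3+(aq); hence Q = [Cr^3+(aq)]^2 / ([Pt^2+(aq)]·[Cr^2+(aq)]^2) = 0.15 (log Q = −0.824).
By the Nernst equation, E = +1.61 − (0.0681/2)·(−0.824) = +1.638 V.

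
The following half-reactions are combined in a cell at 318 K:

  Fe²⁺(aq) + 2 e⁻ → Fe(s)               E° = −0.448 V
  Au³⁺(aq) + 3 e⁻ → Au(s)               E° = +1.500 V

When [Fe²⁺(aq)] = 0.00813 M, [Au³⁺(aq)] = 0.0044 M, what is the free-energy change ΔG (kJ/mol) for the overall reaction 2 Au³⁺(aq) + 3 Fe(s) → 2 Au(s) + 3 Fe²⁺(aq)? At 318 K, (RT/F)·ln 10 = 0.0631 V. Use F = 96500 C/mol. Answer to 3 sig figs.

E°cell = +1.500 − (−0.448) = +1.948 V; the balanced reaction transfers n = 6 electrons.
Here Q = [Fe²⁺(aq)]^3 / [Au³⁺(aq)]^2 = 0.0278 (log Q = −1.557), giving E = +1.948 − (0.0631/6)·(−1.557) = +1.9644 V.
Finally ΔG = −nFE = −(6)(96500 C/mol)(+1.9644 V) = −1140 kJ/mol.

−1140 kJ/mol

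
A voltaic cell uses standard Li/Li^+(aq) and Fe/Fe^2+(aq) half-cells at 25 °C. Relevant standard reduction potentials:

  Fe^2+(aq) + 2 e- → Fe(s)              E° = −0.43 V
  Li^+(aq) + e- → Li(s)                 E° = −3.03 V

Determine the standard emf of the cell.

+2.60 V

The Fe²⁺/Fe couple has the higher E°, so Fe ion is reduced (cathode) and Li is oxidized (anode).
E°cell = E°(cathode) − E°(anode) = −0.43 − (−3.03) = +2.60 V.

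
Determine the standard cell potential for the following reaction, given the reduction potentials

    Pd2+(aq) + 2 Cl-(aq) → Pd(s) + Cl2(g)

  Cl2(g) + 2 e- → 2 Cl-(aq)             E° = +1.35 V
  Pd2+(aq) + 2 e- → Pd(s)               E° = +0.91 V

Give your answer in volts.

−0.44 V

Pd2+(aq) gains electrons, so the Pd²⁺/Pd couple is the cathode; the Cl₂/Cl⁻ couple is the anode.
E°cell = E°(cathode) − E°(anode) = +0.91 − (+1.35) = −0.44 V.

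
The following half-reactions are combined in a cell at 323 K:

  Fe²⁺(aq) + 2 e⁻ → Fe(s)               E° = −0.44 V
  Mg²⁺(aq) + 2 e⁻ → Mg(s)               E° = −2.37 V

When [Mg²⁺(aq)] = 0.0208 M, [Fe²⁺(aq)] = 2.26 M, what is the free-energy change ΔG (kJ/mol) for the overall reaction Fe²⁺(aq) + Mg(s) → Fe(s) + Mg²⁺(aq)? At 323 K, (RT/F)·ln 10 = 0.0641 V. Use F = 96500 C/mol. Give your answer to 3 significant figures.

The standard cell potential is −0.44 − (−2.37) = +1.93 V, with n = 2 electrons in the balanced equation.
Here Q = [Mg²⁺(aq)] / [Fe²⁺(aq)] = 0.0092 (log Q = −2.036), giving E = +1.93 − (0.0641/2)·(−2.036) = +1.9953 V.
Then ΔG = −nFE = −2 × 96500 × +1.9953 J/mol = −385 kJ/mol.

−385 kJ/mol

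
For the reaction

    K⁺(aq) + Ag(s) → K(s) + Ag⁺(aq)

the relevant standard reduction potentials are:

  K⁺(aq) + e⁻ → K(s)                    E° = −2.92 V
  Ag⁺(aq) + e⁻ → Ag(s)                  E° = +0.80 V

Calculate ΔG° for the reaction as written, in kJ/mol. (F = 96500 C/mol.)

+359 kJ/mol

In the reaction as written K⁺(aq) is reduced, so the K⁺/K couple is the cathode and Ag⁺/Ag is the anode.
E°cell = −2.92 − (+0.80) = −3.72 V; balancing electrons gives n = 1.
ΔG° = −nFE°cell = −(1)(96500)(−3.72) J/mol = +359 kJ/mol.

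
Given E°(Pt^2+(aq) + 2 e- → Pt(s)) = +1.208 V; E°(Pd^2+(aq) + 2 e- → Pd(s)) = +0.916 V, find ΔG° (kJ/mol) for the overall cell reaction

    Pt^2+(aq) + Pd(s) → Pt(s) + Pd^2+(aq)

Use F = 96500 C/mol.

−56.4 kJ/mol

In the reaction as written Pt^2+(aq) is reduced, so the Pt²⁺/Pt couple is the cathode and Pd²⁺/Pd is the anode.
E°cell = +1.208 − (+0.916) = +0.292 V; balancing electrons gives n = 2.
ΔG° = −nFE°cell = −(2)(96500)(+0.292) J/mol = −56.4 kJ/mol.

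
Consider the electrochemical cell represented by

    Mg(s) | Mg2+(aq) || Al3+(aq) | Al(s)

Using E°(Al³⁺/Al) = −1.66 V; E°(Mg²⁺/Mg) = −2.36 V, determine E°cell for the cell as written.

By convention the left-hand electrode in cell notation is the anode (oxidation) and the right-hand electrode is the cathode (reduction).
E°cell = E°(right) − E°(left) = −1.66 − (−2.36) = +0.70 V.

+0.70 V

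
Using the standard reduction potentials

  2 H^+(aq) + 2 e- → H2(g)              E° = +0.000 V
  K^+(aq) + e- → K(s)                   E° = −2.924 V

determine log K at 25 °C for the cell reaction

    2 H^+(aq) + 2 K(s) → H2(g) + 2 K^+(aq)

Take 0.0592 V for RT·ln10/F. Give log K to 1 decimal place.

The 2H⁺/H₂ couple is reduced (cathode); E°cell = +0.000 − (−2.924) = +2.924 V with n = 2.
At equilibrium E = 0, so log K = nE°cell / 0.0592 = (2)(+2.924) / 0.0592 = 98.8.

log K = 98.8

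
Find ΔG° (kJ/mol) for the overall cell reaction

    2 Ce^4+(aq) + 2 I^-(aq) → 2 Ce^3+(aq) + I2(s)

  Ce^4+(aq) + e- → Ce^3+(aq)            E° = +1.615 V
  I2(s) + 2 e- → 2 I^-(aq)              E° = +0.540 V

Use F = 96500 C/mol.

−207 kJ/mol

In the reaction as written Ce^4+(aq) is reduced, so the Ce⁴⁺/Ce³⁺ couple is the cathode and I₂/I⁻ is the anode.
E°cell = +1.615 − (+0.540) = +1.075 V; balancing electrons gives n = 2.
ΔG° = −nFE°cell = −(2)(96500)(+1.075) J/mol = −207 kJ/mol.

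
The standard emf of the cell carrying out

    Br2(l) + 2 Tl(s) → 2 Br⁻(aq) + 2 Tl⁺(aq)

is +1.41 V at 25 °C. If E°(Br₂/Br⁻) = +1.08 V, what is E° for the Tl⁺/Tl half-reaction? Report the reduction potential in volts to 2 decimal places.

−0.33 V

In the reaction as written the Br₂/Br⁻ couple is reduced (cathode) and Tl⁺/Tl is oxidized (anode), so E°cell = E°(Br₂/Br⁻) − E°(Tl⁺/Tl).
E°(Tl⁺/Tl) = E°(cathode) − E°cell = +1.08 − (+1.41) = −0.33 V.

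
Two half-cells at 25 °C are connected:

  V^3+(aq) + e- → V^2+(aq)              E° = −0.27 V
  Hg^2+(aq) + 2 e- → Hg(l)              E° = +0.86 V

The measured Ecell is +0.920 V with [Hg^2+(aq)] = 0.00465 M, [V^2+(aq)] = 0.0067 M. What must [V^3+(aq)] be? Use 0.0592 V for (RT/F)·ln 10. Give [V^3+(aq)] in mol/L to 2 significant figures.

1.6 M

Hg²⁺/Hg is the cathode (higher E°); E°cell = +0.86 − (−0.27) = +1.13 V with n = 2.
Rearranging E = E° − (0.0592/n)·log Q gives log Q = 2(+1.13 − (+0.920))/0.0592 = 7.095.
Balancing electrons gives Hg^2+(aq) + 2 V^2+(aq) → Hg(l) + 2 V^3+(aq); thus Q = [V^3+(aq)]^2 / ([Hg^2+(aq)]·[V^2+(aq)]^2).
Solving for the unknown gives log [V^3+(aq)] = 0.207, so [V^3+(aq)] ≈ 1.6 M.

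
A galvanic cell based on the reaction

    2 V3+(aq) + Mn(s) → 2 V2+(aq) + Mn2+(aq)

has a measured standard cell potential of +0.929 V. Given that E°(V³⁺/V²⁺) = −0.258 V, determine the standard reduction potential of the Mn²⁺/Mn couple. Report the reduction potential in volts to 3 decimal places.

In the reaction as written the V³⁺/V²⁺ couple is reduced (cathode) and Mn²⁺/Mn is oxidized (anode), so E°cell = E°(V³⁺/V²⁺) − E°(Mn²⁺/Mn).
E°(Mn²⁺/Mn) = E°(cathode) − E°cell = −0.258 − (+0.929) = −1.187 V.

−1.187 V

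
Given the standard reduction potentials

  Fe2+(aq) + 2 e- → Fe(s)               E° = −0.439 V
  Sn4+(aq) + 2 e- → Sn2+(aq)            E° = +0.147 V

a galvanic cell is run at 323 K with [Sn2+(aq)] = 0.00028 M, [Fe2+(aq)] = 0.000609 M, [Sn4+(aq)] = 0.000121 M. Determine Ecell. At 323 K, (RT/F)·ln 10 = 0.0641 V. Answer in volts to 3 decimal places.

Since E°(Sn⁴⁺/Sn²⁺) > E°(Fe²⁺/Fe), Sn⁴⁺/Sn²⁺ serves as the cathode.
E°cell = +0.147 − (−0.439) = +0.586 V, with n = 2 electrons transferred.
For the overall reaction Sn4+(aq) + Fe(s) → Sn2+(aq) + Fe2+(aq), Q = ([Sn2+(aq)]·[Fe2+(aq)]) / [Sn4+(aq)] = 0.00141, giving log Q = −2.851.
Applying E = E° − (RT ln10/nF)·log Q gives +0.586 − (0.0641/2)(−2.851) = +0.677 V.

+0.677 V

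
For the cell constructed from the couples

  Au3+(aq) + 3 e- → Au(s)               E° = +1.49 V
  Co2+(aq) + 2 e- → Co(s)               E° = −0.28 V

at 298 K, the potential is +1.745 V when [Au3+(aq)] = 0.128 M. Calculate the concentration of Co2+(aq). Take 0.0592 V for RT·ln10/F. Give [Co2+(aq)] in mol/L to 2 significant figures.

The Au³⁺/Au couple has the larger reduction potential, so it is the cathode: E°cell = +1.49 − (−0.28) = +1.77 V and n = 6.
Rearranging E = E° − (0.0592/n)·log Q gives log Q = 6(+1.77 − (+1.745))/0.0592 = 2.534.
For 2 Au3+(aq) + 3 Co(s) → 2 Au(s) + 3 Co2+(aq), the reaction quotient is Q = [Co2+(aq)]^3 / [Au3+(aq)]^2.
Substituting the known concentrations and solving, log [Co2+(aq)] = 0.249 and [Co2+(aq)] = 1.8 M.

1.8 M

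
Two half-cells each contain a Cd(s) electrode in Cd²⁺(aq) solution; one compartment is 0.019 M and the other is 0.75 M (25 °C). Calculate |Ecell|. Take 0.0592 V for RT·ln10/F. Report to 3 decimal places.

0.047 V

For a concentration cell E°cell = 0, since both electrodes use the same couple.
The compartment with the higher Cd²⁺(aq) concentration (0.75 M) acts as the cathode; ions are reduced there and produced at the dilute (0.019 M) anode.
With n = 2, Ecell = −(0.0592/2)·log([dilute]/[conc]) = −(0.0592/2)·log(0.019/0.75) = +0.047 V.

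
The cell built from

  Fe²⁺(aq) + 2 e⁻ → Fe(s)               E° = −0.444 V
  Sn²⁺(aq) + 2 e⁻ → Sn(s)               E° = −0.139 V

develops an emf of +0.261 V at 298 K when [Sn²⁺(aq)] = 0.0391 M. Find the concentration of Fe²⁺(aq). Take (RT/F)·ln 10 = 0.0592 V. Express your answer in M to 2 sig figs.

1.2 M

The Sn²⁺/Sn couple has the larger reduction potential, so it is the cathode: E°cell = −0.139 − (−0.444) = +0.305 V and n = 2.
From the Nernst equation, log Q = n(E° − E)/0.0592 = 2·(+0.305 − (+0.261))/0.0592 = 1.486.
The balanced reaction is Sn²⁺(aq) + Fe(s) → Sn(s) + Fe²⁺(aq), so Q = [Fe²⁺(aq)] / [Sn²⁺(aq)].
Isolating [Fe²⁺(aq)] in Q = 10^{1.486} yields log [Fe²⁺(aq)] = 0.078, i.e. 1.2 M.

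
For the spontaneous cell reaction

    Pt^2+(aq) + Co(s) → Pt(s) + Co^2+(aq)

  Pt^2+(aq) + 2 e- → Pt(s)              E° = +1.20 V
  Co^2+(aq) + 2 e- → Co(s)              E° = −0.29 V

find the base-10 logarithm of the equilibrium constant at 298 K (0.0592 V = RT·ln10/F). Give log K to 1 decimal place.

The Pt²⁺/Pt couple is reduced (cathode); E°cell = +1.20 − (−0.29) = +1.49 V with n = 2.
At equilibrium E = 0, so log K = nE°cell / 0.0592 = (2)(+1.49) / 0.0592 = 50.3.

log K = 50.3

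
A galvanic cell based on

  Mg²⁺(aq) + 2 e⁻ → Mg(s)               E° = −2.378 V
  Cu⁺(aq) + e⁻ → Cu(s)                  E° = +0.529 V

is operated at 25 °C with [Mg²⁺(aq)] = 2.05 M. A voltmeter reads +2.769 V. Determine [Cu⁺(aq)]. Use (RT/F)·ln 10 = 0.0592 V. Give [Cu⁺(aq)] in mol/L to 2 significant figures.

Cu⁺/Cu is the cathode (higher E°); E°cell = +0.529 − (−2.378) = +2.907 V with n = 2.
Since E = E° − (0.0592/n)·log Q, log Q = n(E° − E)/0.0592 = 4.662.
Balancing electrons gives 2 Cu⁺(aq) + Mg(s) → 2 Cu(s) + Mg²⁺(aq); thus Q = [Mg²⁺(aq)] / [Cu⁺(aq)]^2.
Solving for the unknown gives log [Cu⁺(aq)] = −2.175, so [Cu⁺(aq)] ≈ 0.0067 M.

0.0067 M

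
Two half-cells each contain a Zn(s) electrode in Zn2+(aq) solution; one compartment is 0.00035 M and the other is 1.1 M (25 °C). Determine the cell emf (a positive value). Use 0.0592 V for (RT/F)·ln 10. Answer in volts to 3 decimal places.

For a concentration cell E°cell = 0, since both electrodes use the same couple.
The compartment with the higher Zn2+(aq) concentration (1.1 M) acts as the cathode; ions are reduced there and produced at the dilute (0.00035 M) anode.
With n = 2, Ecell = −(0.0592/2)·log([dilute]/[conc]) = −(0.0592/2)·log(0.00035/1.1) = +0.104 V.

0.104 V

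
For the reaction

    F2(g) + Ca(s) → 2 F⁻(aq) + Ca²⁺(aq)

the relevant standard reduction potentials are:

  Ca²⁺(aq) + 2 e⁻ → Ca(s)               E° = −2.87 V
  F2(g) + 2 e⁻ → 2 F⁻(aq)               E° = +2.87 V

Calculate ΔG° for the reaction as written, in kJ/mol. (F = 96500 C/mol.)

In the reaction as written F2(g) is reduced, so the F₂/F⁻ couple is the cathode and Ca²⁺/Ca is the anode.
E°cell = +2.87 − (−2.87) = +5.74 V; balancing electrons gives n = 2.
ΔG° = −nFE°cell = −(2)(96500)(+5.74) J/mol = −1108 kJ/mol.

−1108 kJ/mol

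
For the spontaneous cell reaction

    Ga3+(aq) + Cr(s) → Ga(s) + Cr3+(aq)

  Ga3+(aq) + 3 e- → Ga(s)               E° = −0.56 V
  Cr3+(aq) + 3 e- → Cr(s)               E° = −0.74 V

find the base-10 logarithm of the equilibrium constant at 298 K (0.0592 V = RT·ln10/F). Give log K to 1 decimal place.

log K = 9.1

The Ga³⁺/Ga couple is reduced (cathode); E°cell = −0.56 − (−0.74) = +0.18 V with n = 3.
At equilibrium E = 0, so log K = nE°cell / 0.0592 = (3)(+0.18) / 0.0592 = 9.1.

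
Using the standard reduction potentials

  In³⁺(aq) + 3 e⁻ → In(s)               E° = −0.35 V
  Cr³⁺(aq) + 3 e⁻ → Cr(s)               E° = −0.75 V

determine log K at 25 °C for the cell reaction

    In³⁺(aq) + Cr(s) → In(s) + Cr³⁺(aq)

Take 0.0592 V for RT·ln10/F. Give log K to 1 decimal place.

The In³⁺/In couple is reduced (cathode); E°cell = −0.35 − (−0.75) = +0.40 V with n = 3.
At equilibrium E = 0, so log K = nE°cell / 0.0592 = (3)(+0.40) / 0.0592 = 20.3.

log K = 20.3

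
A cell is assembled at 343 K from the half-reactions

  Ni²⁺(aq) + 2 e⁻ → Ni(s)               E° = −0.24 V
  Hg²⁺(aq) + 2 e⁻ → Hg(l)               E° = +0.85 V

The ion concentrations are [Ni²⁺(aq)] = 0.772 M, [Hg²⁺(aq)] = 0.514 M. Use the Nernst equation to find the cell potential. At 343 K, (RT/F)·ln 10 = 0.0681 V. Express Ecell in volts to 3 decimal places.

The Hg²⁺/Hg couple has the more positive E°, so it is the cathode; Ni²⁺/Ni is the anode.
E°cell = E°cat − E°an = +0.85 − (−0.24) = +1.09 V; n = 2.
For the overall reaction Hg²⁺(aq) + Ni(s) → Hg(l) + Ni²⁺(aq), Q = [Ni²⁺(aq)] / [Hg²⁺(aq)] = 1.5, giving log Q = 0.177.
Applying E = E° − (RT ln10/nF)·log Q gives +1.09 − (0.0681/2)(0.177) = +1.084 V.

+1.084 V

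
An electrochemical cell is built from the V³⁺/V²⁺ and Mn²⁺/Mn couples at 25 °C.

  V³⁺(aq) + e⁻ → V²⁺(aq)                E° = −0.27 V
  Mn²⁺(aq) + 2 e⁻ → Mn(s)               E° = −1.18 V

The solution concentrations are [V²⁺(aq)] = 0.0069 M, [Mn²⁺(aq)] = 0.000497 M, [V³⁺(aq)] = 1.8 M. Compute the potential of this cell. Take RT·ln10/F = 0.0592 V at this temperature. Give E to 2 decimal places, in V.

+1.15 V

The V³⁺/V²⁺ couple has the more positive E°, so it is the cathode; Mn²⁺/Mn is the anode.
E°cell = −0.27 − (−1.18) = +0.91 V, with n = 2 electrons transferred.
For the overall reaction 2 V³⁺(aq) + Mn(s) → 2 V²⁺(aq) + Mn²⁺(aq), Q = ([V²⁺(aq)]^2·[Mn²⁺(aq)]) / [V³⁺(aq)]^2 = 7.3×10^−9, giving log Q = −8.136.
By the Nernst equation, E = +0.91 − (0.0592/2)·(−8.136) = +1.15 V.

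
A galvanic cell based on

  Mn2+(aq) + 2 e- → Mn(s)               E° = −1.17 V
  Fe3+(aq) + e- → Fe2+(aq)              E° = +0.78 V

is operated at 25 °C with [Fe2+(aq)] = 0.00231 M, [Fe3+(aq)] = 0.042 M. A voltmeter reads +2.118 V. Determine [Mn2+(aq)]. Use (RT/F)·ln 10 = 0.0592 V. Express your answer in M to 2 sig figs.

0.00070 M

The Fe³⁺/Fe²⁺ couple has the larger reduction potential, so it is the cathode: E°cell = +0.78 − (−1.17) = +1.95 V and n = 2.
Since E = E° − (0.0592/n)·log Q, log Q = n(E° − E)/0.0592 = −5.676.
Balancing electrons gives 2 Fe3+(aq) + Mn(s) → 2 Fe2+(aq) + Mn2+(aq); thus Q = ([Fe2+(aq)]^2·[Mn2+(aq)]) / [Fe3+(aq)]^2.
Substituting the known concentrations and solving, log [Mn2+(aq)] = −3.157 and [Mn2+(aq)] = 0.00070 M.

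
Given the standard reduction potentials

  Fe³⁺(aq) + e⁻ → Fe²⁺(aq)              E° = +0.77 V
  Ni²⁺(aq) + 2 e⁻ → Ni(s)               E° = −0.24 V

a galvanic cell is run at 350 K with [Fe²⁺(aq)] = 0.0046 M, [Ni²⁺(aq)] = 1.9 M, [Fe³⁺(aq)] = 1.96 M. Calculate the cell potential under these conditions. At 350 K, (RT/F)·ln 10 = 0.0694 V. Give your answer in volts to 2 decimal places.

+1.18 V

Fe³⁺/Fe²⁺ is reduced (cathode, E° = +0.77 V) and Ni²⁺/Ni is oxidized (anode).
E°cell = +0.77 − (−0.24) = +1.01 V, with n = 2 electrons transferred.
The balanced reaction is 2 Fe³⁺(aq) + Ni(s) → 2 Fe²⁺(aq) + Ni²⁺(aq), so Q = ([Fe²⁺(aq)]^2·[Ni²⁺(aq)]) / [Fe³⁺(aq)]^2 = 1.05×10^−5 and log Q = −4.980.
Applying E = E° − (RT ln10/nF)·log Q gives +1.01 − (0.0694/2)(−4.980) = +1.18 V.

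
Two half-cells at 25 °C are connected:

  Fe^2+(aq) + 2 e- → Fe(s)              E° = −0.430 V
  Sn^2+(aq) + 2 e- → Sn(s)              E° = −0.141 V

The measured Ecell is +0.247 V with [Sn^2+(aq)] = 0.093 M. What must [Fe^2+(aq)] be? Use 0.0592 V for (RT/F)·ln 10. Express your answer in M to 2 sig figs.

Sn²⁺/Sn is the cathode (higher E°); E°cell = −0.141 − (−0.430) = +0.289 V with n = 2.
Rearranging E = E° − (0.0592/n)·log Q gives log Q = 2(+0.289 − (+0.247))/0.0592 = 1.419.
Balancing electrons gives Sn^2+(aq) + Fe(s) → Sn(s) + Fe^2+(aq); thus Q = [Fe^2+(aq)] / [Sn^2+(aq)].
Substituting the known concentrations and solving, log [Fe^2+(aq)] = 0.387 and [Fe^2+(aq)] = 2.4 M.

2.4 M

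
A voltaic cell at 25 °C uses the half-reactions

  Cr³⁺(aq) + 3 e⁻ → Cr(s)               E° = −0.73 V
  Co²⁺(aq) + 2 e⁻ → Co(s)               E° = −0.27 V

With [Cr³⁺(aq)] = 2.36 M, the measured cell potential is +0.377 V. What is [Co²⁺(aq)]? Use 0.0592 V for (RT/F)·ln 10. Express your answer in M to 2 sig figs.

The Co²⁺/Co couple has the larger reduction potential, so it is the cathode: E°cell = −0.27 − (−0.73) = +0.46 V and n = 6.
From the Nernst equation, log Q = n(E° − E)/0.0592 = 6·(+0.46 − (+0.377))/0.0592 = 8.412.
For 3 Co²⁺(aq) + 2 Cr(s) → 3 Co(s) + 2 Cr³⁺(aq), the reaction quotient is Q = [Cr³⁺(aq)]^2 / [Co²⁺(aq)]^3.
Substituting the known concentrations and solving, log [Co²⁺(aq)] = −2.555 and [Co²⁺(aq)] = 0.0028 M.

0.0028 M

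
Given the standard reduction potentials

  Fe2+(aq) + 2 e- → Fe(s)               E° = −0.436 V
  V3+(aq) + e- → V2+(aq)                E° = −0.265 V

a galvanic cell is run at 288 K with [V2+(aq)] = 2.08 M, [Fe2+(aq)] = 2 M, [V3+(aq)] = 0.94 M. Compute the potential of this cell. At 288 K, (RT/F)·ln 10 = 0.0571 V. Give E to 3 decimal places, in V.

+0.143 V

Since E°(V³⁺/V²⁺) > E°(Fe²⁺/Fe), V³⁺/V²⁺ serves as the cathode.
The standard potential is −0.265 − (−0.436) = +0.171 V and the balanced reaction transfers n = 2 electrons.
Balancing gives 2 V3+(aq) + Fe(s) → 2 V2+(aq) + Fe2+(aq); hence Q = ([V2+(aq)]^2·[Fe2+(aq)]) / [V3+(aq)]^2 = 9.79 (log Q = 0.991).
Applying E = E° − (RT ln10/nF)·log Q gives +0.171 − (0.0571/2)(0.991) = +0.143 V.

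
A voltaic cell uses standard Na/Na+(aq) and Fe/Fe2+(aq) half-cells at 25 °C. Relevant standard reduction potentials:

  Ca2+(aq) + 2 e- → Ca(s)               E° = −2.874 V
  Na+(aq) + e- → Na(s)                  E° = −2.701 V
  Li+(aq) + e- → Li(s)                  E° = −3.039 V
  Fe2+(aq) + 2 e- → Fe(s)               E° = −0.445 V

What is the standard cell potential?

+2.256 V

Of the two couples in this cell, the one with the more positive reduction potential is reduced at the cathode: here that is Fe²⁺/Fe (−0.445 V); Na⁺/Na (−2.701 V) is the anode.
E°cell = E°(cathode) − E°(anode) = −0.445 − (−2.701) = +2.256 V.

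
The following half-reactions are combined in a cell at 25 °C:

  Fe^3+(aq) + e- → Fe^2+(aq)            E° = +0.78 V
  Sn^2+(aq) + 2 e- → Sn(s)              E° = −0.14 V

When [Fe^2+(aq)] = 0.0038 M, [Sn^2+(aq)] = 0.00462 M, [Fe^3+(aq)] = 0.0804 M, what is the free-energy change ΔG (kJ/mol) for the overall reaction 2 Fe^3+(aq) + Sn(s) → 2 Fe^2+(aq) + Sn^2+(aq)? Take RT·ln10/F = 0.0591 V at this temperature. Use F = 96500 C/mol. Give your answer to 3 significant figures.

The standard cell potential is +0.78 − (−0.14) = +0.92 V, with n = 2 electrons in the balanced equation.
Here Q = ([Fe^2+(aq)]^2·[Sn^2+(aq)]) / [Fe^3+(aq)]^2 = 1.03×10^−5 (log Q = −4.986), giving E = +0.92 − (0.0591/2)·(−4.986) = +1.0673 V.
Then ΔG = −nFE = −2 × 96500 × +1.0673 J/mol = −206 kJ/mol.

−206 kJ/mol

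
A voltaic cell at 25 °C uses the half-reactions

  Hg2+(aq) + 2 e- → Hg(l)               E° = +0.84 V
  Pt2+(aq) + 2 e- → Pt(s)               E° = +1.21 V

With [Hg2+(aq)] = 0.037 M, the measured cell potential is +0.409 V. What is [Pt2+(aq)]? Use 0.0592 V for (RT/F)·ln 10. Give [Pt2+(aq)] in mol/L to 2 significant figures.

0.77 M

The Pt²⁺/Pt couple has the larger reduction potential, so it is the cathode: E°cell = +1.21 − (+0.84) = +0.37 V and n = 2.
From the Nernst equation, log Q = n(E° − E)/0.0592 = 2·(+0.37 − (+0.409))/0.0592 = −1.318.
The balanced reaction is Pt2+(aq) + Hg(l) → Pt(s) + Hg2+(aq), so Q = [Hg2+(aq)] / [Pt2+(aq)].
Substituting the known concentrations and solving, log [Pt2+(aq)] = −0.114 and [Pt2+(aq)] = 0.77 M.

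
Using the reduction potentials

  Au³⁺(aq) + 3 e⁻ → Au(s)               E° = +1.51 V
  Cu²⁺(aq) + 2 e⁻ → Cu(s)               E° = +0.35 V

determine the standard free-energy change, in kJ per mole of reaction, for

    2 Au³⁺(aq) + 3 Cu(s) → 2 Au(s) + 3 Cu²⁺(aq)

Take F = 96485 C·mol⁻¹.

−672 kJ/mol

In the reaction as written Au³⁺(aq) is reduced, so the Au³⁺/Au couple is the cathode and Cu²⁺/Cu is the anode.
E°cell = +1.51 − (+0.35) = +1.16 V; balancing electrons gives n = 6.
ΔG° = −nFE°cell = −(6)(96485)(+1.16) J/mol = −672 kJ/mol.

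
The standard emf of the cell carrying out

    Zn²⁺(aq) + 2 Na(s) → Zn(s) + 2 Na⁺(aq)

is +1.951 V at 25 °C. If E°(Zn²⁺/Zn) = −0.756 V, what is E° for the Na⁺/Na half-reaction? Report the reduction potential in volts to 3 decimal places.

−2.707 V

In the reaction as written the Zn²⁺/Zn couple is reduced (cathode) and Na⁺/Na is oxidized (anode), so E°cell = E°(Zn²⁺/Zn) − E°(Na⁺/Na).
E°(Na⁺/Na) = E°(cathode) − E°cell = −0.756 − (+1.951) = −2.707 V.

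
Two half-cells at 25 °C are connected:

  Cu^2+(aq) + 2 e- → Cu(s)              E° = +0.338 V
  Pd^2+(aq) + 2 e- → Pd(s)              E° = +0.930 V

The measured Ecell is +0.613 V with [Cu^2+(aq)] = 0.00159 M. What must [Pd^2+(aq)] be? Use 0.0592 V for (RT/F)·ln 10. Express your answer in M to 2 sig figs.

Pd²⁺/Pd is the cathode (higher E°); E°cell = +0.930 − (+0.338) = +0.592 V with n = 2.
Since E = E° − (0.0592/n)·log Q, log Q = n(E° − E)/0.0592 = −0.709.
For Pd^2+(aq) + Cu(s) → Pd(s) + Cu^2+(aq), the reaction quotient is Q = [Cu^2+(aq)] / [Pd^2+(aq)].
Solving for the unknown gives log [Pd^2+(aq)] = −2.090, so [Pd^2+(aq)] ≈ 0.0081 M.

0.0081 M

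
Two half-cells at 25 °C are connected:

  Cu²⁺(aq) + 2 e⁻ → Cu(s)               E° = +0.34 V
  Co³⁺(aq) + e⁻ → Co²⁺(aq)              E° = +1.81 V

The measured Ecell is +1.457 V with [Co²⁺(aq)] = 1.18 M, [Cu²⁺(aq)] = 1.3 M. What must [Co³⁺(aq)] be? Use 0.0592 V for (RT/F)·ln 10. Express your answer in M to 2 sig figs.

With Co³⁺/Co²⁺ at the cathode and Cu²⁺/Cu at the anode, E°cell = +1.81 − (+0.34) = +1.47 V (n = 2).
Since E = E° − (0.0592/n)·log Q, log Q = n(E° − E)/0.0592 = 0.439.
The balanced reaction is 2 Co³⁺(aq) + Cu(s) → 2 Co²⁺(aq) + Cu²⁺(aq), so Q = ([Co²⁺(aq)]^2·[Cu²⁺(aq)]) / [Co³⁺(aq)]^2.
Solving for the unknown gives log [Co³⁺(aq)] = −0.091, so [Co³⁺(aq)] ≈ 0.81 M.

0.81 M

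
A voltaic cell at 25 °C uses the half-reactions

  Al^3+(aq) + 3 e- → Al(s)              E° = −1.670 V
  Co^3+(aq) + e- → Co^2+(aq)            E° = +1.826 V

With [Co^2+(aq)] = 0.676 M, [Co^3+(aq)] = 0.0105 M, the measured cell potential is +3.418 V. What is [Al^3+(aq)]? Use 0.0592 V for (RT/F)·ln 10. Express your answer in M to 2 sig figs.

The Co³⁺/Co²⁺ couple has the larger reduction potential, so it is the cathode: E°cell = +1.826 − (−1.670) = +3.496 V and n = 3.
Since E = E° − (0.0592/n)·log Q, log Q = n(E° − E)/0.0592 = 3.953.
For 3 Co^3+(aq) + Al(s) → 3 Co^2+(aq) + Al^3+(aq), the reaction quotient is Q = ([Co^2+(aq)]^3·[Al^3+(aq)]) / [Co^3+(aq)]^3.
Substituting the known concentrations and solving, log [Al^3+(aq)] = −1.473 and [Al^3+(aq)] = 0.034 M.

0.034 M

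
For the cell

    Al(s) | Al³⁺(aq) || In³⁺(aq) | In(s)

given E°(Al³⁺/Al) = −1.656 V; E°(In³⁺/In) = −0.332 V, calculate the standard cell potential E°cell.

By convention the left-hand electrode in cell notation is the anode (oxidation) and the right-hand electrode is the cathode (reduction).
E°cell = E°(right) − E°(left) = −0.332 − (−1.656) = +1.324 V.

+1.324 V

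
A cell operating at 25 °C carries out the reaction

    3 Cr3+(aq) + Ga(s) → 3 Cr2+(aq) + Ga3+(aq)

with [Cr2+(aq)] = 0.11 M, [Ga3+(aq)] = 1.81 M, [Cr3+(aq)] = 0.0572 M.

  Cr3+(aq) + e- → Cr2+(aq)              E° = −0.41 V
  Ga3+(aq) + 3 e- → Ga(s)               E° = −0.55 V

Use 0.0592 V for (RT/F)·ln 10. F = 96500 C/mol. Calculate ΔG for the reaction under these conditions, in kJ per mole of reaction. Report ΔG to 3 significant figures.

−34.2 kJ/mol

E°cell = −0.41 − (−0.55) = +0.14 V; the balanced reaction transfers n = 3 electrons.
Q = ([Cr2+(aq)]^3·[Ga3+(aq)]) / [Cr3+(aq)]^3 = 12.9, so log Q = 1.110 and E = +0.14 − (0.0592/3)(1.110) = +0.1181 V.
Finally ΔG = −nFE = −(3)(96500 C/mol)(+0.1181 V) = −34.2 kJ/mol.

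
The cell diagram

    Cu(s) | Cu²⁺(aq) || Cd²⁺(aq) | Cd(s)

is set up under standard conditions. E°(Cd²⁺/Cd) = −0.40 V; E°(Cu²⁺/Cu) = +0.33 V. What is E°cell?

−0.73 V

By convention the left-hand electrode in cell notation is the anode (oxidation) and the right-hand electrode is the cathode (reduction).
E°cell = E°(right) − E°(left) = −0.40 − (+0.33) = −0.73 V.
The negative sign shows that, as written, the cell would require an external voltage to drive the reaction.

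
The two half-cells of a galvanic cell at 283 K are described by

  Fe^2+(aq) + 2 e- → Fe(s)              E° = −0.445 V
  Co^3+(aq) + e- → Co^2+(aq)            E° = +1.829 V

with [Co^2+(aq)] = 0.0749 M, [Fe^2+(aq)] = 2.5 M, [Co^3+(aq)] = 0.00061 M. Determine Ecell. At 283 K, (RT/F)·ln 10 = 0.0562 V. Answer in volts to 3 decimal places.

Co³⁺/Co²⁺ is reduced (cathode, E° = +1.829 V) and Fe²⁺/Fe is oxidized (anode).
E°cell = +1.829 − (−0.445) = +2.274 V, with n = 2 electrons transferred.
For the overall reaction 2 Co^3+(aq) + Fe(s) → 2 Co^2+(aq) + Fe^2+(aq), Q = ([Co^2+(aq)]^2·[Fe^2+(aq)]) / [Co^3+(aq)]^2 = 3.77×10^4, giving log Q = 4.576.
E = E° − (0.0562/n)·log Q = +2.274 − (0.0562/2)(4.576) = +2.145 V.

+2.145 V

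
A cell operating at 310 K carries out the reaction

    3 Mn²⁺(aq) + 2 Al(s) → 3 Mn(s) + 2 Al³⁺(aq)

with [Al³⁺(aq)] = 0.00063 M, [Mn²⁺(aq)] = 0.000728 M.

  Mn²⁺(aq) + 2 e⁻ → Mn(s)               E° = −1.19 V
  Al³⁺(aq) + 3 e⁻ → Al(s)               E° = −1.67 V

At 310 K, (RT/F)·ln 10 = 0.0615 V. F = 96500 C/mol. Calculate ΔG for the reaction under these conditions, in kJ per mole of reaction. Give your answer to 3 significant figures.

−260 kJ/mol

E°cell = −1.19 − (−1.67) = +0.48 V; the balanced reaction transfers n = 6 electrons.
Q = [Al³⁺(aq)]^2 / [Mn²⁺(aq)]^3 = 1.03×10^3, so log Q = 3.012 and E = +0.48 − (0.0615/6)(3.012) = +0.4491 V.
Finally ΔG = −nFE = −(6)(96500 C/mol)(+0.4491 V) = −260 kJ/mol.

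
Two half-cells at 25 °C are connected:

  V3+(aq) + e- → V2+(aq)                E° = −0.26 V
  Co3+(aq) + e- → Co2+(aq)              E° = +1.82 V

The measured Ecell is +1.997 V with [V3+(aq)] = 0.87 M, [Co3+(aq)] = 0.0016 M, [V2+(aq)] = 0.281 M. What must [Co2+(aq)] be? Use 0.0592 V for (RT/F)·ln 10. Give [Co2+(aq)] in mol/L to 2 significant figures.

Co³⁺/Co²⁺ is the cathode (higher E°); E°cell = +1.82 − (−0.26) = +2.08 V with n = 1.
Rearranging E = E° − (0.0592/n)·log Q gives log Q = 1(+2.08 − (+1.997))/0.0592 = 1.402.
Balancing electrons gives Co3+(aq) + V2+(aq) → Co2+(aq) + V3+(aq); thus Q = ([Co2+(aq)]·[V3+(aq)]) / ([Co3+(aq)]·[V2+(aq)]).
Solving for the unknown gives log [Co2+(aq)] = −1.885, so [Co2+(aq)] ≈ 0.013 M.

0.013 M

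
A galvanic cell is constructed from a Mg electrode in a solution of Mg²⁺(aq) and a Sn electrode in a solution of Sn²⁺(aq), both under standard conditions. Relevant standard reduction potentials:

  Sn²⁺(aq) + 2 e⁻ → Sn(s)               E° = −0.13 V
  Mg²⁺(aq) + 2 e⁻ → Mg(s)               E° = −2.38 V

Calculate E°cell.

+2.25 V

The Sn²⁺/Sn couple has the higher E°, so Sn ion is reduced (cathode) and Mg is oxidized (anode).
E°cell = E°(cathode) − E°(anode) = −0.13 − (−2.38) = +2.25 V.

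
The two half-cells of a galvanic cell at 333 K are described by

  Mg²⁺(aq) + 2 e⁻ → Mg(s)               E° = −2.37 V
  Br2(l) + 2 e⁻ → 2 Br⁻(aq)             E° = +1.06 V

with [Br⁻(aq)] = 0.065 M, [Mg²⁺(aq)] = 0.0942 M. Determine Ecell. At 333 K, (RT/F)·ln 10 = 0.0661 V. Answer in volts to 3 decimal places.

+3.542 V

Br₂/Br⁻ is reduced (cathode, E° = +1.06 V) and Mg²⁺/Mg is oxidized (anode).
The standard potential is +1.06 − (−2.37) = +3.43 V and the balanced reaction transfers n = 2 electrons.
For the overall reaction Br2(l) + Mg(s) → 2 Br⁻(aq) + Mg²⁺(aq), Q = [Br⁻(aq)]^2·[Mg²⁺(aq)] = 0.000398, giving log Q = −3.400.
By the Nernst equation, E = +3.43 − (0.0661/2)·(−3.400) = +3.542 V.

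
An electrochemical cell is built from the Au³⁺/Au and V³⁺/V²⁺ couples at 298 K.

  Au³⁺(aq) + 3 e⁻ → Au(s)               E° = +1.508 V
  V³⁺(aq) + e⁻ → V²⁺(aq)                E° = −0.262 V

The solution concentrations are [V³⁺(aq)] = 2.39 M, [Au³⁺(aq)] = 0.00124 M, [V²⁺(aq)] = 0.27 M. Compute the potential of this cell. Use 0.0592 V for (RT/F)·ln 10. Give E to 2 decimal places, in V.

The Au³⁺/Au couple has the more positive E°, so it is the cathode; V³⁺/V²⁺ is the anode.
E°cell = +1.508 − (−0.262) = +1.770 V, with n = 3 electrons transferred.
Balancing gives Au³⁺(aq) + 3 V²⁺(aq) → Au(s) + 3 V³⁺(aq); hence Q = [V³⁺(aq)]^3 / ([Au³⁺(aq)]·[V²⁺(aq)]^3) = 5.59×10^5 (log Q = 5.748).
E = E° − (0.0592/n)·log Q = +1.770 − (0.0592/3)(5.748) = +1.66 V.

+1.66 V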